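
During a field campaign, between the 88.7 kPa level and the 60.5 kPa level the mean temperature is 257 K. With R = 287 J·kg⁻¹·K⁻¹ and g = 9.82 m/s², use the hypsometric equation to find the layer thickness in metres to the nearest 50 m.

Hypsometric equation: Δz = (R T̄/g) ln(P₁/P₂).
R T̄/g = 287 × 257 / 9.82 = 7511.1 m.
ln(88.7/60.5) = ln(1.4661) = 0.38261.
Δz = 7511.1 × 0.38261 = 2873.8 m.

Δz ≈ 2850 m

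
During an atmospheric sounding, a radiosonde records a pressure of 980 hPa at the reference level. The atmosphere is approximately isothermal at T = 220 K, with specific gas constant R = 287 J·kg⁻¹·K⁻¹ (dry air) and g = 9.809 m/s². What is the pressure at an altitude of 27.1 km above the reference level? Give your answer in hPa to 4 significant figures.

P ≈ 14.55 hPa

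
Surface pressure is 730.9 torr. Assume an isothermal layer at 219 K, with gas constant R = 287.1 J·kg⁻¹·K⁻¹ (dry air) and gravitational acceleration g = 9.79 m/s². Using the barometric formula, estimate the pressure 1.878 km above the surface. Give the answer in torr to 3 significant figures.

Scale height: H = RT/g = 287.1 × 219 / 9.79 = 6422.4 m.
Barometric formula: P = P₀ exp(−z/H).
z/H = 1878.0/6422.4 = 0.29241; exp(−0.29241) = 0.74646.
P = 730.9 × 0.74646 = 545.59 torr.

P ≈ 546 torr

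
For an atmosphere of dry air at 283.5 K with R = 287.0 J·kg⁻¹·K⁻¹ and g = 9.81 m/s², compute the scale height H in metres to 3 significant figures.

H ≈ 8290 m

The scale height of an isothermal atmosphere is H = RT/g.
H = 287.0 × 283.5 / 9.81 = 81364/9.81 = 8294.0 m.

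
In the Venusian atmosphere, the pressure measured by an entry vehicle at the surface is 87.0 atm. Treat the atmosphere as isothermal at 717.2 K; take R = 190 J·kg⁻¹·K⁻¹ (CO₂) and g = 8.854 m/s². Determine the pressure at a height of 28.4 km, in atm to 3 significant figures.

Scale height: H = RT/g = 190 × 717.2 / 8.854 = 15391 m.
Barometric formula: P = P₀ exp(−z/H).
z/H = 28400/15391 = 1.8452; exp(−1.8452) = 0.15799.
P = 87.0 × 0.15799 = 13.745 atm.

P ≈ 13.7 atm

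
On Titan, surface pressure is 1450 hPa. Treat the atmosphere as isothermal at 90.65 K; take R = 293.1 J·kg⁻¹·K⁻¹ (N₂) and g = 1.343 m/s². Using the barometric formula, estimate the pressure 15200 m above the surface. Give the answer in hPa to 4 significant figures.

Scale height: H = RT/g = 293.1 × 90.65 / 1.343 = 19784 m.
Barometric formula: P = P₀ exp(−z/H).
z/H = 15200/19784 = 0.76830; exp(−0.76830) = 0.46380.
P = 1450 × 0.46380 = 672.51 hPa.

P ≈ 672.5 hPa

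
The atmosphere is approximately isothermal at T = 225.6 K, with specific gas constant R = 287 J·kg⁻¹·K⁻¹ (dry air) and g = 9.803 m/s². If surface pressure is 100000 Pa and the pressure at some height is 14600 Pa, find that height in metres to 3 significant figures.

z ≈ 12700 m

Scale height: H = RT/g = 287 × 225.6 / 9.803 = 6604.8 m.
Invert the barometric formula: z = H ln(P₀/P).
P₀/P = 100000/14600 = 6.8493; ln(6.8493) = 1.9241.
z = 6604.8 × 1.9241 = 12708 m.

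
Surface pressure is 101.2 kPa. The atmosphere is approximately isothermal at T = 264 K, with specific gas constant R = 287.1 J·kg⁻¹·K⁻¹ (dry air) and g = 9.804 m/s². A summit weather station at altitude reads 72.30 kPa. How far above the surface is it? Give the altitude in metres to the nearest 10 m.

z ≈ 2600 m

Scale height: H = RT/g = 287.1 × 264 / 9.804 = 7731.0 m.
Invert the barometric formula: z = H ln(P₀/P).
P₀/P = 101.2/72.30 = 1.3997; ln(1.3997) = 0.33626.
z = 7731.0 × 0.33626 = 2599.6 m.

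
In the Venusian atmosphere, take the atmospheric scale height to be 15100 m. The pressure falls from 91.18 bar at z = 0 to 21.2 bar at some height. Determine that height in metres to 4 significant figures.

z ≈ 22030 m

Invert the barometric formula: z = H ln(P₀/P).
P₀/P = 91.18/21.2 = 4.3009; ln(4.3009) = 1.4588.
z = 15100 × 1.4588 = 22028 m.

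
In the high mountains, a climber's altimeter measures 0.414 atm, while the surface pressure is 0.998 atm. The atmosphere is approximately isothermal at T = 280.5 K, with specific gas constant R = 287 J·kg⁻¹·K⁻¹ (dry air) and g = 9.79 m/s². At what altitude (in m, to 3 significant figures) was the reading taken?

Scale height: H = RT/g = 287 × 280.5 / 9.79 = 8223.0 m.
Invert the barometric formula: z = H ln(P₀/P).
P₀/P = 0.998/0.414 = 2.4106; ln(2.4106) = 0.87988.
z = 8223.0 × 0.87988 = 7235.3 m.

z ≈ 7240 m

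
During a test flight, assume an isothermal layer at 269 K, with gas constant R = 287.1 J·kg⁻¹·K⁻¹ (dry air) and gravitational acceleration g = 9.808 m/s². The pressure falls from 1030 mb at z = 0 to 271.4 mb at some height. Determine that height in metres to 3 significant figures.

Scale height: H = RT/g = 287.1 × 269 / 9.808 = 7874.2 m.
Invert the barometric formula: z = H ln(P₀/P).
P₀/P = 1030/271.4 = 3.7951; ln(3.7951) = 1.3337.
z = 7874.2 × 1.3337 = 10502 m.

z ≈ 10500 m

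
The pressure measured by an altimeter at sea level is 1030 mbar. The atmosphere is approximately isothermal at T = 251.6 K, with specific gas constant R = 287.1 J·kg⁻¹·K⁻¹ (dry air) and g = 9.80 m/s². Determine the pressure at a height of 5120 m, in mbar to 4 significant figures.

P ≈ 514.2 mbar

Scale height: H = RT/g = 287.1 × 251.6 / 9.80 = 7370.9 m.
Barometric formula: P = P₀ exp(−z/H).
z/H = 5120.0/7370.9 = 0.69462; exp(−0.69462) = 0.49926.
P = 1030 × 0.49926 = 514.24 mbar.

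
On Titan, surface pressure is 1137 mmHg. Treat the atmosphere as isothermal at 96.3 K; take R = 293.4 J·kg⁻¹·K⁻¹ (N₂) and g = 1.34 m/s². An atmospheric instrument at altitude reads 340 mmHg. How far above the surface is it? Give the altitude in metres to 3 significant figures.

Scale height: H = RT/g = 293.4 × 96.3 / 1.34 = 21085 m.
Invert the barometric formula: z = H ln(P₀/P).
P₀/P = 1137/340 = 3.3441; ln(3.3441) = 1.2072.
z = 21085 × 1.2072 = 25454 m.

z ≈ 25500 m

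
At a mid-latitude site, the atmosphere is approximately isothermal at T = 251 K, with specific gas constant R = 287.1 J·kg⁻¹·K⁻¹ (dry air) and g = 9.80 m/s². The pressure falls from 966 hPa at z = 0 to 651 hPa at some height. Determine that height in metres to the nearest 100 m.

Scale height: H = RT/g = 287.1 × 251 / 9.80 = 7353.3 m.
Invert the barometric formula: z = H ln(P₀/P).
P₀/P = 966/651 = 1.4839; ln(1.4839) = 0.39467.
z = 7353.3 × 0.39467 = 2902.1 m.

z ≈ 2900 m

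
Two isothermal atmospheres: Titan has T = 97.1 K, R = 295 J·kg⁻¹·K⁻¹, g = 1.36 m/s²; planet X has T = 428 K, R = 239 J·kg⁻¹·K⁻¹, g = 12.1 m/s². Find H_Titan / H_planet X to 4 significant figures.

H_Titan/H_planet X ≈ 2.491

H = RT/g for each body.
H_Titan = 295 × 97.1 / 1.36 = 21062 m.
H_planet X = 239 × 428 / 12.1 = 8453.9 m.
H_Titan/H_planet X = 21062/8453.9 = 2.4914.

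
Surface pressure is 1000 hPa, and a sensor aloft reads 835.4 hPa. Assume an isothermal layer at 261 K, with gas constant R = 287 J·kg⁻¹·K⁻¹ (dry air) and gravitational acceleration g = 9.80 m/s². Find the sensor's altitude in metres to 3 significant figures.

z ≈ 1370 m

Scale height: H = RT/g = 287 × 261 / 9.80 = 7643.6 m.
Invert the barometric formula: z = H ln(P₀/P).
P₀/P = 1000/835.4 = 1.1970; ln(1.1970) = 0.17982.
z = 7643.6 × 0.17982 = 1374.5 m.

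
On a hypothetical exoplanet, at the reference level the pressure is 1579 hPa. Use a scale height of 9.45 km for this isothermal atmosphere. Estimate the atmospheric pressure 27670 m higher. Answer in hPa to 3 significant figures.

P ≈ 84.5 hPa

Barometric formula: P = P₀ exp(−z/H).
z/H = 27670/9450.0 = 2.9280; exp(−2.9280) = 0.053504.
P = 1579 × 0.053504 = 84.483 hPa.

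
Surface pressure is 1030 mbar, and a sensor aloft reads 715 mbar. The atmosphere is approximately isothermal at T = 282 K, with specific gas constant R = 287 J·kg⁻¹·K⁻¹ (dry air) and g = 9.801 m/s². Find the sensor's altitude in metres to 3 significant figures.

z ≈ 3010 m

Scale height: H = RT/g = 287 × 282 / 9.801 = 8257.7 m.
Invert the barometric formula: z = H ln(P₀/P).
P₀/P = 1030/715 = 1.4406; ln(1.4406) = 0.36506.
z = 8257.7 × 0.36506 = 3014.6 m.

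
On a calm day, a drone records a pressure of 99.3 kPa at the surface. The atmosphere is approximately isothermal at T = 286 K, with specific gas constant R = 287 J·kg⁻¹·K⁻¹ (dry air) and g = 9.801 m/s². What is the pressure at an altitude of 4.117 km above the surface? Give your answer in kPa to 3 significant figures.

P ≈ 60.7 kPa

Scale height: H = RT/g = 287 × 286 / 9.801 = 8374.9 m.
Barometric formula: P = P₀ exp(−z/H).
z/H = 4117.0/8374.9 = 0.49159; exp(−0.49159) = 0.61165.
P = 99.3 × 0.61165 = 60.737 kPa.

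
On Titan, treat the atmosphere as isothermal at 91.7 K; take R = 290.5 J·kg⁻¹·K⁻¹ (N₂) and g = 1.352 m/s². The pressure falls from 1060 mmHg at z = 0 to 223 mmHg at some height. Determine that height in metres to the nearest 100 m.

z ≈ 30700 m

Scale height: H = RT/g = 290.5 × 91.7 / 1.352 = 19703 m.
Invert the barometric formula: z = H ln(P₀/P).
P₀/P = 1060/223 = 4.7534; ln(4.7534) = 1.5589.
z = 19703 × 1.5589 = 30715 m.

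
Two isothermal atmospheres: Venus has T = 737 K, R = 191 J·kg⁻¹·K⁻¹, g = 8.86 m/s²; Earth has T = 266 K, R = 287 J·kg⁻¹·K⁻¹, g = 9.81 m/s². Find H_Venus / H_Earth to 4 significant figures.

H_Venus/H_Earth ≈ 2.042

H = RT/g for each body.
H_Venus = 191 × 737 / 8.86 = 15888 m.
H_Earth = 287 × 266 / 9.81 = 7782.1 m.
H_Venus/H_Earth = 15888/7782.1 = 2.0416.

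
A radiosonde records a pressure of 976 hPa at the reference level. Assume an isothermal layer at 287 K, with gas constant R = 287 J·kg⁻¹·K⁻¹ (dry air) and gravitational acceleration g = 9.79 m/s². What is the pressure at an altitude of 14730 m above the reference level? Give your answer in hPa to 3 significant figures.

Scale height: H = RT/g = 287 × 287 / 9.79 = 8413.6 m.
Barometric formula: P = P₀ exp(−z/H).
z/H = 14730/8413.6 = 1.7507; exp(−1.7507) = 0.17365.
P = 976 × 0.17365 = 169.48 hPa.

P ≈ 169 hPa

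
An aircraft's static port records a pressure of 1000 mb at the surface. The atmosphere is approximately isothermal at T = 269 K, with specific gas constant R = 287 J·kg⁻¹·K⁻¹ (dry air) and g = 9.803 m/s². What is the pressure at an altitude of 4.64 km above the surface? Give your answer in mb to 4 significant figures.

Scale height: H = RT/g = 287 × 269 / 9.803 = 7875.4 m.
Barometric formula: P = P₀ exp(−z/H).
z/H = 4640.0/7875.4 = 0.58918; exp(−0.58918) = 0.55478.
P = 1000 × 0.55478 = 554.78 mb.

P ≈ 554.8 mb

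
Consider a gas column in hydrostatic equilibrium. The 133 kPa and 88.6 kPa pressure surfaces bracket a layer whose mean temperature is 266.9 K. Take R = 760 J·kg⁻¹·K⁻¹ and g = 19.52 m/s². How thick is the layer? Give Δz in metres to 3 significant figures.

Hypsometric equation: Δz = (R T̄/g) ln(P₁/P₂).
R T̄/g = 760 × 266.9 / 19.52 = 10392 m.
ln(133/88.6) = ln(1.5011) = 0.40620.
Δz = 10392 × 0.40620 = 4221.2 m.

Δz ≈ 4220 m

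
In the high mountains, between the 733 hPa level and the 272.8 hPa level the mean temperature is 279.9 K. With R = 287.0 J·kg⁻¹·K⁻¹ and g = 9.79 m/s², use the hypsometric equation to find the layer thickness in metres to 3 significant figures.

Δz ≈ 8110 m

Hypsometric equation: Δz = (R T̄/g) ln(P₁/P₂).
R T̄/g = 287.0 × 279.9 / 9.79 = 8205.4 m.
ln(733/272.8) = ln(2.6870) = 0.98843.
Δz = 8205.4 × 0.98843 = 8110.5 m.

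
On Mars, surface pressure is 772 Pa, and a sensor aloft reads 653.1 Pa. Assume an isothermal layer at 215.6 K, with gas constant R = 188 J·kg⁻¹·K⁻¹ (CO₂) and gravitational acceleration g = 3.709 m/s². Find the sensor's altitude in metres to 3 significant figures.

z ≈ 1830 m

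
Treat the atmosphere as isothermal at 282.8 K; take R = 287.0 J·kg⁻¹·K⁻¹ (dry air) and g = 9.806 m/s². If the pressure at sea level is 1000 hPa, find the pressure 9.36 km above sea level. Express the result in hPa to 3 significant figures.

P ≈ 323 hPa

Scale height: H = RT/g = 287.0 × 282.8 / 9.806 = 8276.9 m.
Barometric formula: P = P₀ exp(−z/H).
z/H = 9360.0/8276.9 = 1.1309; exp(−1.1309) = 0.32274.
P = 1000 × 0.32274 = 322.74 hPa.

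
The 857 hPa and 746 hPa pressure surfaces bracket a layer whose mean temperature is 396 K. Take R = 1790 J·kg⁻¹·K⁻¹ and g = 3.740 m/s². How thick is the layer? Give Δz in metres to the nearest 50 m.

Δz ≈ 26300 m

Hypsometric equation: Δz = (R T̄/g) ln(P₁/P₂).
R T̄/g = 1790 × 396 / 3.740 = 189530 m.
ln(857/746) = ln(1.1488) = 0.13872.
Δz = 189530 × 0.13872 = 26292 m.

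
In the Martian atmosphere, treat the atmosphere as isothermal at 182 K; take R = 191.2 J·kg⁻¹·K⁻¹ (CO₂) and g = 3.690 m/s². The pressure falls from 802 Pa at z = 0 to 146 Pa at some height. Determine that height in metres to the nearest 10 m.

z ≈ 16060 m

Scale height: H = RT/g = 191.2 × 182 / 3.690 = 9430.5 m.
Invert the barometric formula: z = H ln(P₀/P).
P₀/P = 802/146 = 5.4932; ln(5.4932) = 1.7035.
z = 9430.5 × 1.7035 = 16065 m.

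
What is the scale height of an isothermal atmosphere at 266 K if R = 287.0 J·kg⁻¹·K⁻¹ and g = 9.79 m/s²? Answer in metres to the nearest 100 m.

The scale height of an isothermal atmosphere is H = RT/g.
H = 287.0 × 266 / 9.79 = 76342/9.79 = 7798.0 m.

H ≈ 7800 m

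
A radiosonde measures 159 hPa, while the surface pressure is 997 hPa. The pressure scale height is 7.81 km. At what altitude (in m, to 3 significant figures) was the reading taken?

z ≈ 14300 m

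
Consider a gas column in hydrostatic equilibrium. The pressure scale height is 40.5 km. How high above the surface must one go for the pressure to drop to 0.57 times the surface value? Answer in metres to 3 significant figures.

Set P/P₀ = exp(−z/H) = 0.57, so z = −H ln(0.57).
−ln(0.57) = 0.56212; z = 40500 × 0.56212 = 22766 m.

z ≈ 22800 m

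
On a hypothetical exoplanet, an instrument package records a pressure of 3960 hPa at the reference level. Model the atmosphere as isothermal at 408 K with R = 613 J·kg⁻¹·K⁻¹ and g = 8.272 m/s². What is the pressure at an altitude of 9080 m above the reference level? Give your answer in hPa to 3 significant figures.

P ≈ 2930 hPa

Scale height: H = RT/g = 613 × 408 / 8.272 = 30235 m.
Barometric formula: P = P₀ exp(−z/H).
z/H = 9080.0/30235 = 0.30031; exp(−0.30031) = 0.74059.
P = 3960 × 0.74059 = 2932.7 hPa.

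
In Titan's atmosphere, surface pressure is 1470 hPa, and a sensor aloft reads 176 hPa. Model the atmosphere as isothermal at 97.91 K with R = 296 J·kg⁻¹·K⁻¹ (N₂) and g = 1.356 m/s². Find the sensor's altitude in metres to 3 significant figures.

z ≈ 45400 m

Scale height: H = RT/g = 296 × 97.91 / 1.356 = 21373 m.
Invert the barometric formula: z = H ln(P₀/P).
P₀/P = 1470/176 = 8.3523; ln(8.3523) = 2.1225.
z = 21373 × 2.1225 = 45364 m.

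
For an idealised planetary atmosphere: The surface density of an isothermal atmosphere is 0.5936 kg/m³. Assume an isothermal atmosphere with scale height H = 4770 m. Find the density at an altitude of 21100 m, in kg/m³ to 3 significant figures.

In an isothermal atmosphere, density decays like pressure: ρ = ρ₀ exp(−z/H).
z/H = 21100/4770.0 = 4.4235; exp(−4.4235) = 0.011992.
ρ = 0.5936 × 0.011992 = 0.0071185 kg/m³.

ρ ≈ 0.00712 kg/m³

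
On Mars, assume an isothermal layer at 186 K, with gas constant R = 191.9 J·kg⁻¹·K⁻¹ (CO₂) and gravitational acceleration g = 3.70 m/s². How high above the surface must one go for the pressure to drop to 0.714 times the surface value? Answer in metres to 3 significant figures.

Scale height: H = RT/g = 191.9 × 186 / 3.70 = 9646.9 m.
Set P/P₀ = exp(−z/H) = 0.714, so z = −H ln(0.714).
−ln(0.714) = 0.33687; z = 9646.9 × 0.33687 = 3249.8 m.

z ≈ 3250 m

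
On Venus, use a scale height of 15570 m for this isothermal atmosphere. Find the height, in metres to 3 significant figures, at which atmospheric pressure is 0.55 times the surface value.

z ≈ 9310 m

Set P/P₀ = exp(−z/H) = 0.55, so z = −H ln(0.55).
−ln(0.55) = 0.59784; z = 15570 × 0.59784 = 9308.4 m.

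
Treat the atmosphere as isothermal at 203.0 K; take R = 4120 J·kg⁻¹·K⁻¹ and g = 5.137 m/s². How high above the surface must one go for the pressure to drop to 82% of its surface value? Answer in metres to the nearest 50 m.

z ≈ 32300 m

Scale height: H = RT/g = 4120 × 203.0 / 5.137 = 162810 m.
Set P/P₀ = exp(−z/H) = 0.82, so z = −H ln(0.82).
−ln(0.82) = 0.19845; z = 162810 × 0.19845 = 32310 m.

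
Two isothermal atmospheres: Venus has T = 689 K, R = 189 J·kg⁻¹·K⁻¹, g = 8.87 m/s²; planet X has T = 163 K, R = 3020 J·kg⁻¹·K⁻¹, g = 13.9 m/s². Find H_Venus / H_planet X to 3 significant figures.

H_Venus/H_planet X ≈ 0.415

H = RT/g for each body.
H_Venus = 189 × 689 / 8.87 = 14681 m.
H_planet X = 3020 × 163 / 13.9 = 35414 m.
H_Venus/H_planet X = 14681/35414 = 0.41455.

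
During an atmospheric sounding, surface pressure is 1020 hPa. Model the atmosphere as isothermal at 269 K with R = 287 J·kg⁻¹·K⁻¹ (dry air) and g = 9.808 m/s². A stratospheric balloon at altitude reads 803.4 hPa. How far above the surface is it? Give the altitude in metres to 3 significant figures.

z ≈ 1880 m

Scale height: H = RT/g = 287 × 269 / 9.808 = 7871.4 m.
Invert the barometric formula: z = H ln(P₀/P).
P₀/P = 1020/803.4 = 1.2696; ln(1.2696) = 0.23870.
z = 7871.4 × 0.23870 = 1878.9 m.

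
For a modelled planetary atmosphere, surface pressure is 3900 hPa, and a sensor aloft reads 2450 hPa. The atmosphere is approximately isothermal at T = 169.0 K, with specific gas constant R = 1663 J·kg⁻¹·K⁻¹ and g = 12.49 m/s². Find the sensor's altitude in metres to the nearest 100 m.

z ≈ 10500 m

Scale height: H = RT/g = 1663 × 169.0 / 12.49 = 22502 m.
Invert the barometric formula: z = H ln(P₀/P).
P₀/P = 3900/2450 = 1.5918; ln(1.5918) = 0.46487.
z = 22502 × 0.46487 = 10461 m.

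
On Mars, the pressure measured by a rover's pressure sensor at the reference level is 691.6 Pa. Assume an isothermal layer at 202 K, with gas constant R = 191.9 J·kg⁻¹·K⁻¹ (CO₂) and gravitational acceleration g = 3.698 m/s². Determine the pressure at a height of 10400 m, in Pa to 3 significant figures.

P ≈ 256 Pa

Scale height: H = RT/g = 191.9 × 202 / 3.698 = 10482 m.
Barometric formula: P = P₀ exp(−z/H).
z/H = 10400/10482 = 0.99218; exp(−0.99218) = 0.37077.
P = 691.6 × 0.37077 = 256.42 Pa.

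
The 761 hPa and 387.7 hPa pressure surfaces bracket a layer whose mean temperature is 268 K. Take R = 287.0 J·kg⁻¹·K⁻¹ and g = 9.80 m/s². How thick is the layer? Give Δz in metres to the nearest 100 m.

Hypsometric equation: Δz = (R T̄/g) ln(P₁/P₂).
R T̄/g = 287.0 × 268 / 9.80 = 7848.6 m.
ln(761/387.7) = ln(1.9629) = 0.67442.
Δz = 7848.6 × 0.67442 = 5293.3 m.

Δz ≈ 5300 m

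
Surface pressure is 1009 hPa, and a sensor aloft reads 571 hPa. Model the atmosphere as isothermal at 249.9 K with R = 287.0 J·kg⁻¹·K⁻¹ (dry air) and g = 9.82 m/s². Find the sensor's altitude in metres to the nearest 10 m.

z ≈ 4160 m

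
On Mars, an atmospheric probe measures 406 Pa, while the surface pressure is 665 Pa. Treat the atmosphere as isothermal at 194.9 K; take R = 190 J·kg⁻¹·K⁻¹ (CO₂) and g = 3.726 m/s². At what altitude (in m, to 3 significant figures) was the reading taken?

Scale height: H = RT/g = 190 × 194.9 / 3.726 = 9938.5 m.
Invert the barometric formula: z = H ln(P₀/P).
P₀/P = 665/406 = 1.6379; ln(1.6379) = 0.49341.
z = 9938.5 × 0.49341 = 4903.8 m.

z ≈ 4900 m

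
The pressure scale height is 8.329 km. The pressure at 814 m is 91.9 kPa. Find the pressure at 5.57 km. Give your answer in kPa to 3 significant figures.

P ≈ 51.9 kPa

Between two levels, P₂ = P₁ exp(−Δz/H) with Δz = z₂ − z₁.
Δz = 5570.0 − 814.00 = 4756.0 m; Δz/H = 4756.0/8329.0 = 0.57102.
P₂ = 91.9 × exp(−0.57102) = 91.9 × 0.56495 = 51.919 kPa.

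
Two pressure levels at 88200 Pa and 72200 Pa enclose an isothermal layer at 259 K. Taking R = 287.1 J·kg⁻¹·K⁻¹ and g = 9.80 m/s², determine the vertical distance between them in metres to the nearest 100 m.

Hypsometric equation: Δz = (R T̄/g) ln(P₁/P₂).
R T̄/g = 287.1 × 259 / 9.80 = 7587.6 m.
ln(88200/72200) = ln(1.2216) = 0.20016.
Δz = 7587.6 × 0.20016 = 1518.7 m.

Δz ≈ 1500 m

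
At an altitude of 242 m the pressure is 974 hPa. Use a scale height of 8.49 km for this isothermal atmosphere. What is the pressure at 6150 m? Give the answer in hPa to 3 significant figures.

P ≈ 486 hPa

Between two levels, P₂ = P₁ exp(−Δz/H) with Δz = z₂ − z₁.
Δz = 6150.0 − 242.00 = 5908.0 m; Δz/H = 5908.0/8490.0 = 0.69588.
P₂ = 974 × exp(−0.69588) = 974 × 0.49864 = 485.68 hPa.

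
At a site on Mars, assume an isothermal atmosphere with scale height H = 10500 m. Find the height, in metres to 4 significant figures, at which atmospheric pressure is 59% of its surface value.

Set P/P₀ = exp(−z/H) = 0.59, so z = −H ln(0.59).
−ln(0.59) = 0.52763; z = 10500 × 0.52763 = 5540.1 m.

z ≈ 5540 m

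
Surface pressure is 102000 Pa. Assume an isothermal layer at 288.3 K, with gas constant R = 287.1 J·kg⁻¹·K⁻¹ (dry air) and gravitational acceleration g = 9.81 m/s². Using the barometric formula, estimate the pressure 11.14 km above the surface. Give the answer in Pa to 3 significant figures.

Scale height: H = RT/g = 287.1 × 288.3 / 9.81 = 8437.4 m.
Barometric formula: P = P₀ exp(−z/H).
z/H = 11140/8437.4 = 1.3203; exp(−1.3203) = 0.26706.
P = 102000 × 0.26706 = 27240 Pa.

P ≈ 27200 Pa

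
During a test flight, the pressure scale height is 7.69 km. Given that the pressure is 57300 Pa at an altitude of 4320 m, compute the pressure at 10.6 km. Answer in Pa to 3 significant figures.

Between two levels, P₂ = P₁ exp(−Δz/H) with Δz = z₂ − z₁.
Δz = 10600 − 4320.0 = 6280.0 m; Δz/H = 6280.0/7690.0 = 0.81664.
P₂ = 57300 × exp(−0.81664) = 57300 × 0.44191 = 25321 Pa.

P ≈ 25300 Pa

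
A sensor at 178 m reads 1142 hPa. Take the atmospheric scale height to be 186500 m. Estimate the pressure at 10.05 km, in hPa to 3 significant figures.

P ≈ 1080 hPa

Between two levels, P₂ = P₁ exp(−Δz/H) with Δz = z₂ − z₁.
Δz = 10050 − 178.00 = 9872.0 m; Δz/H = 9872.0/186500 = 0.052933.
P₂ = 1142 × exp(−0.052933) = 1142 × 0.94844 = 1083.1 hPa.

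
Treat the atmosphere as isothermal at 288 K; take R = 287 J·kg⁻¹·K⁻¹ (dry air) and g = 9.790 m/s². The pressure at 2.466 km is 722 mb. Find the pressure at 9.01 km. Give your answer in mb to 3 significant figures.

P ≈ 333 mb

Scale height: H = RT/g = 287 × 288 / 9.790 = 8442.9 m.
Between two levels, P₂ = P₁ exp(−Δz/H) with Δz = z₂ − z₁.
Δz = 9010.0 − 2466.0 = 6544.0 m; Δz/H = 6544.0/8442.9 = 0.77509.
P₂ = 722 × exp(−0.77509) = 722 × 0.46066 = 332.60 mb.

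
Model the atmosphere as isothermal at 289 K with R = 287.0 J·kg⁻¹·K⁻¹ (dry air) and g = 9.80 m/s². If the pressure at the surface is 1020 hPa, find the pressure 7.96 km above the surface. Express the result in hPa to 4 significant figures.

P ≈ 398.2 hPa

Scale height: H = RT/g = 287.0 × 289 / 9.80 = 8463.6 m.
Barometric formula: P = P₀ exp(−z/H).
z/H = 7960.0/8463.6 = 0.94050; exp(−0.94050) = 0.39043.
P = 1020 × 0.39043 = 398.24 hPa.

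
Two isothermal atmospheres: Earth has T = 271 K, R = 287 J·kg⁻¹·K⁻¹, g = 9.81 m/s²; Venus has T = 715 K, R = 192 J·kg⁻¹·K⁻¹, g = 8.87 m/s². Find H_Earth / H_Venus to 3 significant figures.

H = RT/g for each body.
H_Earth = 287 × 271 / 9.81 = 7928.3 m.
H_Venus = 192 × 715 / 8.87 = 15477 m.
H_Earth/H_Venus = 7928.3/15477 = 0.51226.

H_Earth/H_Venus ≈ 0.512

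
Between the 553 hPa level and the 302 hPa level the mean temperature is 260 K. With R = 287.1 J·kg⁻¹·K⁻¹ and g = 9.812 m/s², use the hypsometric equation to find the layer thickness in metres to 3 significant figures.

Δz ≈ 4600 m

Hypsometric equation: Δz = (R T̄/g) ln(P₁/P₂).
R T̄/g = 287.1 × 260 / 9.812 = 7607.6 m.
ln(553/302) = ln(1.8311) = 0.60492.
Δz = 7607.6 × 0.60492 = 4602.0 m.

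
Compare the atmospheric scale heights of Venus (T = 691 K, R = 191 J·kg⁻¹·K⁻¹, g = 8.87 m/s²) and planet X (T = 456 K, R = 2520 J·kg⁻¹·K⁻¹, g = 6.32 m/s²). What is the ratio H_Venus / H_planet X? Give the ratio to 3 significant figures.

H = RT/g for each body.
H_Venus = 191 × 691 / 8.87 = 14879 m.
H_planet X = 2520 × 456 / 6.32 = 181820 m.
H_Venus/H_planet X = 14879/181820 = 0.081834.

H_Venus/H_planet X ≈ 0.0818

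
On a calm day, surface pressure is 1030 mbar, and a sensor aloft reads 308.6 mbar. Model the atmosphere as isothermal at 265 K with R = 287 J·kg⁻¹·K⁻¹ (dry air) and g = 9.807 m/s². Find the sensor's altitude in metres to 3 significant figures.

Scale height: H = RT/g = 287 × 265 / 9.807 = 7755.2 m.
Invert the barometric formula: z = H ln(P₀/P).
P₀/P = 1030/308.6 = 3.3377; ln(3.3377) = 1.2053.
z = 7755.2 × 1.2053 = 9347.3 m.

z ≈ 9350 m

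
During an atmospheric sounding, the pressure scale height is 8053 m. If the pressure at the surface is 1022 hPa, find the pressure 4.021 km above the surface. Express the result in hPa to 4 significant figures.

Barometric formula: P = P₀ exp(−z/H).
z/H = 4021.0/8053.0 = 0.49932; exp(−0.49932) = 0.60694.
P = 1022 × 0.60694 = 620.29 hPa.

P ≈ 620.3 hPa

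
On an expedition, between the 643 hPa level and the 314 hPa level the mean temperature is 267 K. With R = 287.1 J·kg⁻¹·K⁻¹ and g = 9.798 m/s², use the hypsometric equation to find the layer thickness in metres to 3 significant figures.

Hypsometric equation: Δz = (R T̄/g) ln(P₁/P₂).
R T̄/g = 287.1 × 267 / 9.798 = 7823.6 m.
ln(643/314) = ln(2.0478) = 0.71677.
Δz = 7823.6 × 0.71677 = 5607.7 m.

Δz ≈ 5610 m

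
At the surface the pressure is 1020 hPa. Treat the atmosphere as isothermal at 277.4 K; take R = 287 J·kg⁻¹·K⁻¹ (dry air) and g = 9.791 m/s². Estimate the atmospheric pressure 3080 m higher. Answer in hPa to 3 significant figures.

Scale height: H = RT/g = 287 × 277.4 / 9.791 = 8131.3 m.
Barometric formula: P = P₀ exp(−z/H).
z/H = 3080.0/8131.3 = 0.37878; exp(−0.37878) = 0.68470.
P = 1020 × 0.68470 = 698.39 hPa.

P ≈ 698 hPa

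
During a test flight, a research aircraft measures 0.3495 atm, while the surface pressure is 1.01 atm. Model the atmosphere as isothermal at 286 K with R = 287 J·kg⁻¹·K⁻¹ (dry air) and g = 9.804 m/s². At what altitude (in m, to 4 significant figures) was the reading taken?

z ≈ 8885 m

Scale height: H = RT/g = 287 × 286 / 9.804 = 8372.3 m.
Invert the barometric formula: z = H ln(P₀/P).
P₀/P = 1.01/0.3495 = 2.8898; ln(2.8898) = 1.0612.
z = 8372.3 × 1.0612 = 8884.7 m.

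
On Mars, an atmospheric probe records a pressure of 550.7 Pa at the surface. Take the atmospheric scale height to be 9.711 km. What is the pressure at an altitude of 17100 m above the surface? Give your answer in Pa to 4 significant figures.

Barometric formula: P = P₀ exp(−z/H).
z/H = 17100/9711.0 = 1.7609; exp(−1.7609) = 0.17189.
P = 550.7 × 0.17189 = 94.660 Pa.

P ≈ 94.66 Pa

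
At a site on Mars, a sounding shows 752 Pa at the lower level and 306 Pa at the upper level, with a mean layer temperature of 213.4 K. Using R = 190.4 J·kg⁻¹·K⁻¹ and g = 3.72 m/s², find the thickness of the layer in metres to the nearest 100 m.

Δz ≈ 9800 m

Hypsometric equation: Δz = (R T̄/g) ln(P₁/P₂).
R T̄/g = 190.4 × 213.4 / 3.72 = 10922 m.
ln(752/306) = ln(2.4575) = 0.89914.
Δz = 10922 × 0.89914 = 9820.4 m.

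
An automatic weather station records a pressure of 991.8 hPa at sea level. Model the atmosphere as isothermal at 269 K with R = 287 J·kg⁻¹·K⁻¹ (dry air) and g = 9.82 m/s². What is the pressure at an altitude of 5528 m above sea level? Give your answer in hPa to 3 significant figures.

P ≈ 491 hPa

Scale height: H = RT/g = 287 × 269 / 9.82 = 7861.8 m.
Barometric formula: P = P₀ exp(−z/H).
z/H = 5528.0/7861.8 = 0.70315; exp(−0.70315) = 0.49502.
P = 991.8 × 0.49502 = 490.96 hPa.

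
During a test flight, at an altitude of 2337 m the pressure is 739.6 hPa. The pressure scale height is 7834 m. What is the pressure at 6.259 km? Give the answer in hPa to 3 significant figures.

P ≈ 448 hPa

Between two levels, P₂ = P₁ exp(−Δz/H) with Δz = z₂ − z₁.
Δz = 6259.0 − 2337.0 = 3922.0 m; Δz/H = 3922.0/7834.0 = 0.50064.
P₂ = 739.6 × exp(−0.50064) = 739.6 × 0.60614 = 448.30 hPa.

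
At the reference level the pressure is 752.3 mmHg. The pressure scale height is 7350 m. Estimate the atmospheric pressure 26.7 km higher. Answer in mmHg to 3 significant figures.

Barometric formula: P = P₀ exp(−z/H).
z/H = 26700/7350.0 = 3.6327; exp(−3.6327) = 0.026445.
P = 752.3 × 0.026445 = 19.895 mmHg.

P ≈ 19.9 mmHg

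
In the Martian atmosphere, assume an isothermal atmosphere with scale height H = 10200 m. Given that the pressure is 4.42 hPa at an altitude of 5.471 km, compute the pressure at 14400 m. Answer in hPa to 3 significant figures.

P ≈ 1.84 hPa

Between two levels, P₂ = P₁ exp(−Δz/H) with Δz = z₂ − z₁.
Δz = 14400 − 5471.0 = 8929.0 m; Δz/H = 8929.0/10200 = 0.87539.
P₂ = 4.42 × exp(−0.87539) = 4.42 × 0.41670 = 1.8418 hPa.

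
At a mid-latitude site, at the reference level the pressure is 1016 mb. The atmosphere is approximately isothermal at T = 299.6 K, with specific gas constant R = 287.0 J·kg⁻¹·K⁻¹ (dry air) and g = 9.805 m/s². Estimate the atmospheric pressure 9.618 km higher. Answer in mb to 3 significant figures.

P ≈ 339 mb

Scale height: H = RT/g = 287.0 × 299.6 / 9.805 = 8769.5 m.
Barometric formula: P = P₀ exp(−z/H).
z/H = 9618.0/8769.5 = 1.0968; exp(−1.0968) = 0.33394.
P = 1016 × 0.33394 = 339.28 mb.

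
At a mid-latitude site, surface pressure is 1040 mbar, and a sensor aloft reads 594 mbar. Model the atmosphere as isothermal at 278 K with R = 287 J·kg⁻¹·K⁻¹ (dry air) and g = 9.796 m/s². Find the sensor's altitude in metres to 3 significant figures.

Scale height: H = RT/g = 287 × 278 / 9.796 = 8144.8 m.
Invert the barometric formula: z = H ln(P₀/P).
P₀/P = 1040/594 = 1.7508; ln(1.7508) = 0.56007.
z = 8144.8 × 0.56007 = 4561.7 m.

z ≈ 4560 m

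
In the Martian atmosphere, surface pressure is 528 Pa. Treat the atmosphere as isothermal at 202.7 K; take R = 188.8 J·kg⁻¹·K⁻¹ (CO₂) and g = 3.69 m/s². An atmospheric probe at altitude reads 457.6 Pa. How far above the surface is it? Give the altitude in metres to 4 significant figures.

Scale height: H = RT/g = 188.8 × 202.7 / 3.69 = 10371 m.
Invert the barometric formula: z = H ln(P₀/P).
P₀/P = 528/457.6 = 1.1538; ln(1.1538) = 0.14306.
z = 10371 × 0.14306 = 1483.7 m.

z ≈ 1484 m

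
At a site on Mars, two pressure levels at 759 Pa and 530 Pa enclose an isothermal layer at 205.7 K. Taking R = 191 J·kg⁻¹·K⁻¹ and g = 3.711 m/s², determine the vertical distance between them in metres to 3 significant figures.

Δz ≈ 3800 m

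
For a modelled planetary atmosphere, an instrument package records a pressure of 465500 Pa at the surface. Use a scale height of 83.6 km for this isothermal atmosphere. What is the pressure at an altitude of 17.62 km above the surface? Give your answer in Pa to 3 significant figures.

Barometric formula: P = P₀ exp(−z/H).
z/H = 17620/83600 = 0.21077; exp(−0.21077) = 0.80996.
P = 465500 × 0.80996 = 377040 Pa.

P ≈ 377000 Pa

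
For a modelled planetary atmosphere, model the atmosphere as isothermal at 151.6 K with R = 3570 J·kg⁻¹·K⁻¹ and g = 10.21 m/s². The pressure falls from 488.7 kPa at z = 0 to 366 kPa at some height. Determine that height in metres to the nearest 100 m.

Scale height: H = RT/g = 3570 × 151.6 / 10.21 = 53008 m.
Invert the barometric formula: z = H ln(P₀/P).
P₀/P = 488.7/366 = 1.3352; ln(1.3352) = 0.28908.
z = 53008 × 0.28908 = 15324 m.

z ≈ 15300 m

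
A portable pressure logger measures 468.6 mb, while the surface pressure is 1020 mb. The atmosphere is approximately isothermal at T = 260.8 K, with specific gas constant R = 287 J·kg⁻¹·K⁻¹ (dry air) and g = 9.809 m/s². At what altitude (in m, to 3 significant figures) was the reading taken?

z ≈ 5940 m

Scale height: H = RT/g = 287 × 260.8 / 9.809 = 7630.7 m.
Invert the barometric formula: z = H ln(P₀/P).
P₀/P = 1020/468.6 = 2.1767; ln(2.1767) = 0.77781.
z = 7630.7 × 0.77781 = 5935.2 m.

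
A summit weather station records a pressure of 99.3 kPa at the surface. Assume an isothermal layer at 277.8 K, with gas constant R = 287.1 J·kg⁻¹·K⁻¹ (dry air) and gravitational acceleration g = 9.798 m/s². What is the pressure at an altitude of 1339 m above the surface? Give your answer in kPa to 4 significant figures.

Scale height: H = RT/g = 287.1 × 277.8 / 9.798 = 8140.1 m.
Barometric formula: P = P₀ exp(−z/H).
z/H = 1339.0/8140.1 = 0.16449; exp(−0.16449) = 0.84833.
P = 99.3 × 0.84833 = 84.239 kPa.

P ≈ 84.24 kPa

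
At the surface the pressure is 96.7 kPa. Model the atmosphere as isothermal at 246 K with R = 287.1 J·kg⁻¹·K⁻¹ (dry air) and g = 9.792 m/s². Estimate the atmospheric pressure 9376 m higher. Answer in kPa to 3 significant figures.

Scale height: H = RT/g = 287.1 × 246 / 9.792 = 7212.7 m.
Barometric formula: P = P₀ exp(−z/H).
z/H = 9376.0/7212.7 = 1.2999; exp(−1.2999) = 0.27256.
P = 96.7 × 0.27256 = 26.357 kPa.

P ≈ 26.4 kPa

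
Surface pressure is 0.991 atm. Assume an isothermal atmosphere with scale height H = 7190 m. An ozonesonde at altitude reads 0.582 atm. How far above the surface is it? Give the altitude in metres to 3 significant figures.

z ≈ 3830 m

Invert the barometric formula: z = H ln(P₀/P).
P₀/P = 0.991/0.582 = 1.7027; ln(1.7027) = 0.53222.
z = 7190.0 × 0.53222 = 3826.7 m.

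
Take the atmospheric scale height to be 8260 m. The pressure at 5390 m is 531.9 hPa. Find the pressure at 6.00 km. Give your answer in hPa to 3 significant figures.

P ≈ 494 hPa

Between two levels, P₂ = P₁ exp(−Δz/H) with Δz = z₂ − z₁.
Δz = 6000.0 − 5390.0 = 610.00 m; Δz/H = 610.00/8260.0 = 0.073850.
P₂ = 531.9 × exp(−0.073850) = 531.9 × 0.92881 = 494.03 hPa.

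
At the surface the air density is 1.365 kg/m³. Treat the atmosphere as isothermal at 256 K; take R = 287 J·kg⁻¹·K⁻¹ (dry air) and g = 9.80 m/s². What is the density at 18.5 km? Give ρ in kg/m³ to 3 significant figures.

Scale height: H = RT/g = 287 × 256 / 9.80 = 7497.1 m.
In an isothermal atmosphere, density decays like pressure: ρ = ρ₀ exp(−z/H).
z/H = 18500/7497.1 = 2.4676; exp(−2.4676) = 0.084788.
ρ = 1.365 × 0.084788 = 0.11574 kg/m³.

ρ ≈ 0.116 kg/m³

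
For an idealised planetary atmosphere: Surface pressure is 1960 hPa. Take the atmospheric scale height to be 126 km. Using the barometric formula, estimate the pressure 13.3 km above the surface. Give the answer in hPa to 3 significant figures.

Barometric formula: P = P₀ exp(−z/H).
z/H = 13300/126000 = 0.10556; exp(−0.10556) = 0.89982.
P = 1960 × 0.89982 = 1763.6 hPa.

P ≈ 1760 hPa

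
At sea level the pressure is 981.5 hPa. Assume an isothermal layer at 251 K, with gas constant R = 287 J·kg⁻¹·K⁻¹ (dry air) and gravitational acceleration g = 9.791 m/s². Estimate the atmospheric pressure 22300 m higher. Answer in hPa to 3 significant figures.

Scale height: H = RT/g = 287 × 251 / 9.791 = 7357.5 m.
Barometric formula: P = P₀ exp(−z/H).
z/H = 22300/7357.5 = 3.0309; exp(−3.0309) = 0.048272.
P = 981.5 × 0.048272 = 47.379 hPa.

P ≈ 47.4 hPa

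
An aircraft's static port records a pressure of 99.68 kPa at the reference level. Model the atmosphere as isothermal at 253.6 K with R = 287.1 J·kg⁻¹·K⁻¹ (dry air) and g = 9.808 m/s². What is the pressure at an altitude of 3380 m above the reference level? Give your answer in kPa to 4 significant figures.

P ≈ 63.22 kPa

Scale height: H = RT/g = 287.1 × 253.6 / 9.808 = 7423.4 m.
Barometric formula: P = P₀ exp(−z/H).
z/H = 3380.0/7423.4 = 0.45532; exp(−0.45532) = 0.63424.
P = 99.68 × 0.63424 = 63.221 kPa.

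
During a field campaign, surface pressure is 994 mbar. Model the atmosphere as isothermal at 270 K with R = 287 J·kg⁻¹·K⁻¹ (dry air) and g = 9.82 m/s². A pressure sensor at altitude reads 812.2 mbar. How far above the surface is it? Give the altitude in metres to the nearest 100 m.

z ≈ 1600 m

Scale height: H = RT/g = 287 × 270 / 9.82 = 7891.0 m.
Invert the barometric formula: z = H ln(P₀/P).
P₀/P = 994/812.2 = 1.2238; ln(1.2238) = 0.20196.
z = 7891.0 × 0.20196 = 1593.7 m.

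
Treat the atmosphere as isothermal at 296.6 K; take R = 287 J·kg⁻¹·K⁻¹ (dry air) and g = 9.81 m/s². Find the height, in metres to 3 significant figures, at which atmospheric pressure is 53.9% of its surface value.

z ≈ 5360 m

Scale height: H = RT/g = 287 × 296.6 / 9.81 = 8677.3 m.
Set P/P₀ = exp(−z/H) = 0.539, so z = −H ln(0.539).
−ln(0.539) = 0.61804; z = 8677.3 × 0.61804 = 5362.9 m.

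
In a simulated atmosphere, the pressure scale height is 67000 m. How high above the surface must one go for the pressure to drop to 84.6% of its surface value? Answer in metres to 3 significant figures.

Set P/P₀ = exp(−z/H) = 0.846, so z = −H ln(0.846).
−ln(0.846) = 0.16724; z = 67000 × 0.16724 = 11205 m.

z ≈ 11200 m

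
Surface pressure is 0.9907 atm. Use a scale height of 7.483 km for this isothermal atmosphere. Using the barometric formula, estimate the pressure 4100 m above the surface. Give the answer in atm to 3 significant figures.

P ≈ 0.573 atm

Barometric formula: P = P₀ exp(−z/H).
z/H = 4100.0/7483.0 = 0.54791; exp(−0.54791) = 0.57816.
P = 0.9907 × 0.57816 = 0.57278 atm.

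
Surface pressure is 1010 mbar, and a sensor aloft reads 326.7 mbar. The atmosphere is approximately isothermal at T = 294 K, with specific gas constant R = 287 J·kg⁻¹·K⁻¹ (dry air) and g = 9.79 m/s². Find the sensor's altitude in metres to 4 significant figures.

Scale height: H = RT/g = 287 × 294 / 9.79 = 8618.8 m.
Invert the barometric formula: z = H ln(P₀/P).
P₀/P = 1010/326.7 = 3.0915; ln(3.0915) = 1.1287.
z = 8618.8 × 1.1287 = 9728.0 m.

z ≈ 9728 m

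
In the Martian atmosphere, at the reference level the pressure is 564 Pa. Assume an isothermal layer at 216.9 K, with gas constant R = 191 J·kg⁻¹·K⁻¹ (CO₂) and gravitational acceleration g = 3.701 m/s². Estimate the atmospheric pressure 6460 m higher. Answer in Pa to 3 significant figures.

Scale height: H = RT/g = 191 × 216.9 / 3.701 = 11194 m.
Barometric formula: P = P₀ exp(−z/H).
z/H = 6460.0/11194 = 0.57709; exp(−0.57709) = 0.56153.
P = 564 × 0.56153 = 316.70 Pa.

P ≈ 317 Pa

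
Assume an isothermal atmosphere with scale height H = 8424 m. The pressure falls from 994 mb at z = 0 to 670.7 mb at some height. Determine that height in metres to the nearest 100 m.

Invert the barometric formula: z = H ln(P₀/P).
P₀/P = 994/670.7 = 1.4820; ln(1.4820) = 0.39339.
z = 8424.0 × 0.39339 = 3313.9 m.

z ≈ 3300 m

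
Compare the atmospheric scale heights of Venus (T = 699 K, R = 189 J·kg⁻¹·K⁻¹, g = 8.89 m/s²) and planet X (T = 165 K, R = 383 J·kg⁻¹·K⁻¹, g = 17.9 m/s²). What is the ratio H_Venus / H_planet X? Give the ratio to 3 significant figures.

H_Venus/H_planet X ≈ 4.21

H = RT/g for each body.
H_Venus = 189 × 699 / 8.89 = 14861 m.
H_planet X = 383 × 165 / 17.9 = 3530.4 m.
H_Venus/H_planet X = 14861/3530.4 = 4.2094.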